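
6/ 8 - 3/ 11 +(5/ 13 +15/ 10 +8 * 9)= 42535/ 572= 74.36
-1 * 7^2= -49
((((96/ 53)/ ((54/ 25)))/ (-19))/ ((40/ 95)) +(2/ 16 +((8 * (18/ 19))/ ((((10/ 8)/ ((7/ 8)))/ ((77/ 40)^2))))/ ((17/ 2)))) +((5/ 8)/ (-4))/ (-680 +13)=959118587219/ 411061428000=2.33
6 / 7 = 0.86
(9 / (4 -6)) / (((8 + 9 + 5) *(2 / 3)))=-0.31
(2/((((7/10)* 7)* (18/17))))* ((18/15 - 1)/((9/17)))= 578/3969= 0.15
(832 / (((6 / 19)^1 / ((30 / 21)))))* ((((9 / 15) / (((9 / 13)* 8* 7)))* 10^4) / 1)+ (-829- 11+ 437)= 256702277 / 441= 582091.33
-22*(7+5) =-264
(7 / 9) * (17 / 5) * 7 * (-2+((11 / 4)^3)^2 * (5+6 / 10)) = 1146826919 / 25600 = 44797.93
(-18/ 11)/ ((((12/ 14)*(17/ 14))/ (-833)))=14406/ 11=1309.64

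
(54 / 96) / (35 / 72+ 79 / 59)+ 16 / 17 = 329339 / 263602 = 1.25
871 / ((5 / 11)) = 9581 / 5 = 1916.20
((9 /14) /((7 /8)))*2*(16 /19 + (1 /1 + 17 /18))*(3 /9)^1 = 3812 /2793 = 1.36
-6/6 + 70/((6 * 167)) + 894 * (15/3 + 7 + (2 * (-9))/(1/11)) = -166284.93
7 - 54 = -47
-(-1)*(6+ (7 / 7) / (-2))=11 / 2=5.50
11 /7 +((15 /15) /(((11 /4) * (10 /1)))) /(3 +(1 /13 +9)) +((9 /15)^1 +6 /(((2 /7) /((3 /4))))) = 4333771 /241780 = 17.92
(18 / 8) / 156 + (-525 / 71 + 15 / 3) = -35147 / 14768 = -2.38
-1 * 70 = -70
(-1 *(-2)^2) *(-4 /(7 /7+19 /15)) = 120 /17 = 7.06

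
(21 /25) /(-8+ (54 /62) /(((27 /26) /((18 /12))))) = -651 /5225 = -0.12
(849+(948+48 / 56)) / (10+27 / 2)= 25170 / 329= 76.50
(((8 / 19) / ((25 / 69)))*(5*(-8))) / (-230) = 96 / 475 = 0.20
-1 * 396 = -396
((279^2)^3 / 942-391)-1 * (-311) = 157218614552987 / 314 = 500696224691.04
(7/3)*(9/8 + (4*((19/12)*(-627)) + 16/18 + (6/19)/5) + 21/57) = -190014391/20520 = -9259.96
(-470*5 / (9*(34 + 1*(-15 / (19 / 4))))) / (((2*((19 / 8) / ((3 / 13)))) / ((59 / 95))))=-55460 / 217113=-0.26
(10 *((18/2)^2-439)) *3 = -10740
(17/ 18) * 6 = 17/ 3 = 5.67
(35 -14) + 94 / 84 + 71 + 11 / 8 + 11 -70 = 5963 / 168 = 35.49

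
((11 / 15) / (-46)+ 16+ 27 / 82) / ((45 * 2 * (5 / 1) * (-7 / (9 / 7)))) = -115376 / 17327625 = -0.01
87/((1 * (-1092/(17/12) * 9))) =-0.01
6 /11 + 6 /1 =72 /11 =6.55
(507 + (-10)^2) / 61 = 607 / 61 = 9.95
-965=-965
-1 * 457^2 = -208849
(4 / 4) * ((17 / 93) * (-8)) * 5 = -680 / 93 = -7.31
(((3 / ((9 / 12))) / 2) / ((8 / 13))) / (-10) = -13 / 40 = -0.32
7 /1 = 7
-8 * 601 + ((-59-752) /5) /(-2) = -47269 /10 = -4726.90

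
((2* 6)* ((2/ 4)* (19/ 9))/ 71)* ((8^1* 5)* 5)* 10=76000/ 213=356.81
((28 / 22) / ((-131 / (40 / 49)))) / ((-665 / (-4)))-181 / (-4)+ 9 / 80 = 4868556039 / 107325680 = 45.36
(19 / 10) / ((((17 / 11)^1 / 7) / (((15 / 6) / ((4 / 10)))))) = 7315 / 136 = 53.79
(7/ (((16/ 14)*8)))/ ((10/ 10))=49/ 64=0.77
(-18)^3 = -5832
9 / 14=0.64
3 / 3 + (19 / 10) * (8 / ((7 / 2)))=5.34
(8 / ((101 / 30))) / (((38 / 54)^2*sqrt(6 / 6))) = 174960 / 36461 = 4.80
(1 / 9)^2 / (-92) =-1 / 7452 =-0.00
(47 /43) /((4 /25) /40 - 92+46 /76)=-111625 /9333279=-0.01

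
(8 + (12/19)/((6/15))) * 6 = 1092/19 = 57.47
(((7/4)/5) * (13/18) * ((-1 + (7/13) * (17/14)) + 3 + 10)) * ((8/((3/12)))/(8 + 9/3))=9.31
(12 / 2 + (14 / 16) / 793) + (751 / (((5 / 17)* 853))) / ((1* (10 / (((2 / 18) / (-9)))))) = 65720493151 / 10958149800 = 6.00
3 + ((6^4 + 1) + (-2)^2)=1304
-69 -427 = -496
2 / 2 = 1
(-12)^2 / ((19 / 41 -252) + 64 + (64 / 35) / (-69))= -14258160 / 18571559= -0.77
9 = 9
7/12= 0.58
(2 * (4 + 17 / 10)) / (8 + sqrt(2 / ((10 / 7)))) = 456 / 313 - 57 * sqrt(35) / 1565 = 1.24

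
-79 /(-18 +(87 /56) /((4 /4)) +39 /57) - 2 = 50514 /16771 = 3.01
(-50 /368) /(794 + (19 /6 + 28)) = -75 /455492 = -0.00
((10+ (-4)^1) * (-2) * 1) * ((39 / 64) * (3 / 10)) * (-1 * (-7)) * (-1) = 2457 / 160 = 15.36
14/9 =1.56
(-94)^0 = 1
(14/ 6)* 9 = 21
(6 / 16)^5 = 243 / 32768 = 0.01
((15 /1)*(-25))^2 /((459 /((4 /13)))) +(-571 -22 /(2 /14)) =-418175 /663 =-630.73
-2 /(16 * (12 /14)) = -7 /48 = -0.15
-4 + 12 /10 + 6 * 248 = 7426 /5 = 1485.20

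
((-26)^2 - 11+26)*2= 1382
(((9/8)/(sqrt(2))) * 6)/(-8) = -27 * sqrt(2)/64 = -0.60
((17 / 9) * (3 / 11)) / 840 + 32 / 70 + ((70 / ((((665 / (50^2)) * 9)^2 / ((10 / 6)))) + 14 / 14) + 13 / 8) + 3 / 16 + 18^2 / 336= 13288234961 / 540373680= 24.59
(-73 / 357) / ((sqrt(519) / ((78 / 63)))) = -1898 * sqrt(519) / 3890943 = -0.01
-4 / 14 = -2 / 7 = -0.29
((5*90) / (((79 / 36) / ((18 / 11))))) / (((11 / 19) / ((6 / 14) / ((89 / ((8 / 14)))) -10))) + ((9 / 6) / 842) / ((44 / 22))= -813541484725203 / 140401139032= -5794.41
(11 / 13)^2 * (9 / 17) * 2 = 0.76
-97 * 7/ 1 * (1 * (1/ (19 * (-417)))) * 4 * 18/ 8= 2037/ 2641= 0.77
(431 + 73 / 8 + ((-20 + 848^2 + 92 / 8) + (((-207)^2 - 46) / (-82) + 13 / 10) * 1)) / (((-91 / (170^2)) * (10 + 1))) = -1703921598165 / 82082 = -20758772.91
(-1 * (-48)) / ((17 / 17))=48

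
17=17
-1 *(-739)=739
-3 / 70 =-0.04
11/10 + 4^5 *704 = 7208971/10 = 720897.10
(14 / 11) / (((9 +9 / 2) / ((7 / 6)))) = 98 / 891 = 0.11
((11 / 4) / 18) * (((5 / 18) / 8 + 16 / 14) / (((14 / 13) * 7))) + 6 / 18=0.36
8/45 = 0.18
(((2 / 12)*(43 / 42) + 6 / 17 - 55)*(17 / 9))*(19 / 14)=-4434163 / 31752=-139.65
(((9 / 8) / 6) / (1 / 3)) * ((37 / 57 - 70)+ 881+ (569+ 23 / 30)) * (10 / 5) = 2362221 / 1520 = 1554.09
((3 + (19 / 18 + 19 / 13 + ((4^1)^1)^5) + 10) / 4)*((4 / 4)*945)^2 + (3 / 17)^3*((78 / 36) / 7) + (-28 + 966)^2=232958532.22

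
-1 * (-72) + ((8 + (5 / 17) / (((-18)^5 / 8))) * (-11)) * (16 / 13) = -473808956 / 13049829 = -36.31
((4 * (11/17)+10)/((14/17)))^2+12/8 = 23045/98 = 235.15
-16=-16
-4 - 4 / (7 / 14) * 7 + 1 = -59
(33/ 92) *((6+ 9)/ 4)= 495/ 368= 1.35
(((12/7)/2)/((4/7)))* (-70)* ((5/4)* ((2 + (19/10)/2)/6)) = -2065/32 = -64.53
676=676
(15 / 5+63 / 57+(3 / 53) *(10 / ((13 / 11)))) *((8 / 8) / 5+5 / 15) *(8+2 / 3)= 106688 / 5035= 21.19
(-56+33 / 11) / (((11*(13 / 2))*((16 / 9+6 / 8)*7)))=-0.04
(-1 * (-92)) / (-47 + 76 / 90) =-4140 / 2077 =-1.99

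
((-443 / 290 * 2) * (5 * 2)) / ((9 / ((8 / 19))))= -7088 / 4959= -1.43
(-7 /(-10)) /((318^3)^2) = 7 /10341004328346240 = 0.00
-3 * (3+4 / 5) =-57 / 5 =-11.40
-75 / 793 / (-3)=25 / 793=0.03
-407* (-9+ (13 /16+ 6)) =14245 /16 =890.31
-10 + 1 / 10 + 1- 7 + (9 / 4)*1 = -273 / 20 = -13.65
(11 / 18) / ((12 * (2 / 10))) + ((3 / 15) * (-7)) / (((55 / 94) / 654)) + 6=-92580187 / 59400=-1558.59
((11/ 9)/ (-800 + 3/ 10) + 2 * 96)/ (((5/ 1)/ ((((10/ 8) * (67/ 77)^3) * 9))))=188916157849/ 663798982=284.60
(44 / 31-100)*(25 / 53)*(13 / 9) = -993200 / 14787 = -67.17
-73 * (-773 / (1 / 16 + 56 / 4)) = 902864 / 225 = 4012.73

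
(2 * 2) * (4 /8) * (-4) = -8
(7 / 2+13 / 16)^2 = 4761 / 256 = 18.60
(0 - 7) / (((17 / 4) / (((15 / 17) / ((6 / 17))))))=-70 / 17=-4.12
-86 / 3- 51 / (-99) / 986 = -18289 / 638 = -28.67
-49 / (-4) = 49 / 4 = 12.25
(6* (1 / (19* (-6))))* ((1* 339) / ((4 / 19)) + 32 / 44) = -70883 / 836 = -84.79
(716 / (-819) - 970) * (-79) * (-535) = -41033999.62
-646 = -646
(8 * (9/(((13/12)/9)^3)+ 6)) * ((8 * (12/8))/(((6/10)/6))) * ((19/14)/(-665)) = -10121.93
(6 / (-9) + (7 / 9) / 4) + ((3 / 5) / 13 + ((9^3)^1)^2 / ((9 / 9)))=1243570943 / 2340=531440.57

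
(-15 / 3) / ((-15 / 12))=4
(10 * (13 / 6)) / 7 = 65 / 21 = 3.10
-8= -8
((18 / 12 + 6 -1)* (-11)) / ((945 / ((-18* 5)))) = 6.81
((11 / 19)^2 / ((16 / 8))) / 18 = 121 / 12996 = 0.01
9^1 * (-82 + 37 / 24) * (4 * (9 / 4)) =-52137 / 8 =-6517.12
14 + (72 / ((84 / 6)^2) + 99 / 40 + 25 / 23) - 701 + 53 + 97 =-533.07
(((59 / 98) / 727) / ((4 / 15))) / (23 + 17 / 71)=4189 / 31348240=0.00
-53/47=-1.13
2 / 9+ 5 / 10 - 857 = -15413 / 18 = -856.28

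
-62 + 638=576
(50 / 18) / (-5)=-5 / 9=-0.56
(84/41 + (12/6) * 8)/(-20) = -37/41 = -0.90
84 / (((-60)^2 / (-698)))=-2443 / 150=-16.29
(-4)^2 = 16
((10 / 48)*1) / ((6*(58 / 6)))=5 / 1392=0.00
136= 136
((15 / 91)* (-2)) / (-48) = 5 / 728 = 0.01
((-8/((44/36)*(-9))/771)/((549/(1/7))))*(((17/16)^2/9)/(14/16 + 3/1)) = 289/36373211028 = 0.00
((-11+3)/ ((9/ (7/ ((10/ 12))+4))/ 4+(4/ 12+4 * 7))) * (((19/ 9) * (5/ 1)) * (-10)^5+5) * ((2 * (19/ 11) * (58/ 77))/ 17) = 8308159045376/ 183284871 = 45329.21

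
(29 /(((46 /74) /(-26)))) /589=-27898 /13547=-2.06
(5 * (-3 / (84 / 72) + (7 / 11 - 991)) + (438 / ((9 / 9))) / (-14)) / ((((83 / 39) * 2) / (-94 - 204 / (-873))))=9746865193 / 88561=110058.21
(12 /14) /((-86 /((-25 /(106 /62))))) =2325 /15953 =0.15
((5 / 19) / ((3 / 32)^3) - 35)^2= 80869.83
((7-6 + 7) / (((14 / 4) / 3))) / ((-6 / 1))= -1.14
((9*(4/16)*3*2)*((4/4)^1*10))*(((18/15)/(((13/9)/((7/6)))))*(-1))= -1701/13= -130.85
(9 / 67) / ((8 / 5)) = 45 / 536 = 0.08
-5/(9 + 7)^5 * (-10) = 25/524288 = 0.00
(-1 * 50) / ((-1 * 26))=25 / 13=1.92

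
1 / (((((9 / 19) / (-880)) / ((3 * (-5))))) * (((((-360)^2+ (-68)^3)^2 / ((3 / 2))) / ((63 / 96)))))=5775 / 7192182784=0.00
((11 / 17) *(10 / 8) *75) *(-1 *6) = -12375 / 34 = -363.97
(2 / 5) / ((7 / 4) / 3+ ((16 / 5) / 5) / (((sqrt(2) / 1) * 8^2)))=42000 / 61241 - 360 * sqrt(2) / 61241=0.68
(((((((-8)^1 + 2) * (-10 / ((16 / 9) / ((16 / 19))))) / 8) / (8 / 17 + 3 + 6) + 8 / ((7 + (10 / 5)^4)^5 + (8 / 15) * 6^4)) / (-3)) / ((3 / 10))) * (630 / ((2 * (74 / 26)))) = -24006193953625 / 520402029899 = -46.13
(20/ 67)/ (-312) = -5/ 5226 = -0.00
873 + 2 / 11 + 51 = 10166 / 11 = 924.18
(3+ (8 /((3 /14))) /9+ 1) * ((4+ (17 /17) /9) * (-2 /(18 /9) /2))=-4070 /243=-16.75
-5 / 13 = -0.38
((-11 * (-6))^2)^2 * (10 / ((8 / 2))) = 47436840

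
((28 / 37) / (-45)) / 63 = -4 / 14985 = -0.00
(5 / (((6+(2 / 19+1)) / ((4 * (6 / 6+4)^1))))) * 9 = 380 / 3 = 126.67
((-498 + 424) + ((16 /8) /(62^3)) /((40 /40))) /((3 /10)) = -44090675 /178746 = -246.67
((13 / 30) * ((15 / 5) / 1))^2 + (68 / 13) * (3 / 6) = 5597 / 1300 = 4.31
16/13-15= -13.77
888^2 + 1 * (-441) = 788103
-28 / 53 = -0.53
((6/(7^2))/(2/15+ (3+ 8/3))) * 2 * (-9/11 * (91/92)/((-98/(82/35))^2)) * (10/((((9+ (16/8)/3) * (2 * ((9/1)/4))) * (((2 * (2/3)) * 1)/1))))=-0.00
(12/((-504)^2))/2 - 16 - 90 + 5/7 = -4457375/42336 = -105.29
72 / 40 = 9 / 5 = 1.80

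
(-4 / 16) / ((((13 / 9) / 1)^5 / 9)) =-0.36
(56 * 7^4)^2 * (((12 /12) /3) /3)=18078415936 /9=2008712881.78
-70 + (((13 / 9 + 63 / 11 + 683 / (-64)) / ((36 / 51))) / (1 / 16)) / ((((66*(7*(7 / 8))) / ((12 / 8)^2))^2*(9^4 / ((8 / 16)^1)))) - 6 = -152976626576945 / 2012850344736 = -76.00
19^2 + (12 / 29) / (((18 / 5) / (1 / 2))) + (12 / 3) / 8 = 62911 / 174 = 361.56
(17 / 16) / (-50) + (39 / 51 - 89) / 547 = -1358083 / 7439200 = -0.18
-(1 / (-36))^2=-1 / 1296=-0.00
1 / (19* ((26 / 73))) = 73 / 494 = 0.15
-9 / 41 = -0.22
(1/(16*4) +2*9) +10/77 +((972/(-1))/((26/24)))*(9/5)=-1596.87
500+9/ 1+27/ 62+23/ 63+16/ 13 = 25949149/ 50778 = 511.03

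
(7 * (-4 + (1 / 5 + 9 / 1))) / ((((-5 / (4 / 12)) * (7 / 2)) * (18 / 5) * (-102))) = 0.00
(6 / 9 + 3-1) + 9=35 / 3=11.67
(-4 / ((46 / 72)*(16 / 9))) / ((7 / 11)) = -891 / 161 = -5.53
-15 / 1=-15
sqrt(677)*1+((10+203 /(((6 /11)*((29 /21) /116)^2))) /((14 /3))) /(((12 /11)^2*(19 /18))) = sqrt(677)+476622267 /1064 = 447979.28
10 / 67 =0.15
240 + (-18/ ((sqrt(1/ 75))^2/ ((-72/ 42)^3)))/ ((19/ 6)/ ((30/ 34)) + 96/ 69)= 5677532880/ 3535987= 1605.64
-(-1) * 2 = 2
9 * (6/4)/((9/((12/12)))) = 3/2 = 1.50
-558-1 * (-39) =-519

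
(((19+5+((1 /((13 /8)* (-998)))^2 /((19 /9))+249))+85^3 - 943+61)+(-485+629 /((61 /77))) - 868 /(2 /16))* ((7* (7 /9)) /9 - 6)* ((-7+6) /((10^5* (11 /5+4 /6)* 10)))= 170193357428960063 /149011523487450000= 1.14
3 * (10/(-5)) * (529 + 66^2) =-29310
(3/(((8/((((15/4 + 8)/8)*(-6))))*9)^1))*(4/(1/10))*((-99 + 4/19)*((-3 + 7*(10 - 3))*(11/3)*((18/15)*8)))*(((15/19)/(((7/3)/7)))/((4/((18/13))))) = 9039359835/4693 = 1926136.76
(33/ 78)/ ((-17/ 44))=-242/ 221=-1.10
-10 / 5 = -2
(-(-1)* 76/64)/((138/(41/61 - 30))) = -0.25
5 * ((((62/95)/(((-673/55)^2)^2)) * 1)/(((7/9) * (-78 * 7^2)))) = -851008125/17380062353032561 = -0.00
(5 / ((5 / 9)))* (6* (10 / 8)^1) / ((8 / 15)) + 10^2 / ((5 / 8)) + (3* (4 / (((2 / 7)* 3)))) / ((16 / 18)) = 302.31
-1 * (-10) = 10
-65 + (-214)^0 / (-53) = -3446 / 53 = -65.02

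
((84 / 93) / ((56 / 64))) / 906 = 16 / 14043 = 0.00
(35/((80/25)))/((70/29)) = 4.53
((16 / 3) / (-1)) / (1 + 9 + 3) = -16 / 39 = -0.41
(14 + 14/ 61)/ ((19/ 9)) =7812/ 1159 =6.74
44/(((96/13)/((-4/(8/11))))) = -1573/48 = -32.77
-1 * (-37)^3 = 50653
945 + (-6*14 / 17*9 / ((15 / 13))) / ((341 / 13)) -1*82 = 24971467 / 28985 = 861.53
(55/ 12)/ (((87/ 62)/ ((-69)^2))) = 901945/ 58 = 15550.78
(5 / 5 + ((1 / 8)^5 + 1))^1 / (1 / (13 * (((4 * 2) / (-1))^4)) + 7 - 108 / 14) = -5963867 / 2129864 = -2.80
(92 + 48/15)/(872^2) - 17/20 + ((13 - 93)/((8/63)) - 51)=-681.85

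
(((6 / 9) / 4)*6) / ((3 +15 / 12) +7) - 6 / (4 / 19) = -2557 / 90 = -28.41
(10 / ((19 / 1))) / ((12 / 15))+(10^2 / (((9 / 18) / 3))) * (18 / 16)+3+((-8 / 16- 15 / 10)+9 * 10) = 29133 / 38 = 766.66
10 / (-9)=-10 / 9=-1.11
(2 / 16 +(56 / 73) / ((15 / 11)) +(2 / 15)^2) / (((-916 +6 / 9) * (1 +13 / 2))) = -92681 / 902061000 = -0.00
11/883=0.01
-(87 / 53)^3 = -4.42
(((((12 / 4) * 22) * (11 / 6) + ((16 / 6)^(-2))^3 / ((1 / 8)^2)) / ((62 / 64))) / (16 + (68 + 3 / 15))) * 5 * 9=66.85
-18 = -18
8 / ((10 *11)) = 0.07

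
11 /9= 1.22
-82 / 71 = -1.15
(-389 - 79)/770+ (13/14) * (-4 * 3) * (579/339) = -854412/43505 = -19.64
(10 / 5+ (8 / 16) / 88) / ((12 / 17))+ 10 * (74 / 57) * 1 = 634979 / 40128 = 15.82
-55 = -55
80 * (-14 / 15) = -224 / 3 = -74.67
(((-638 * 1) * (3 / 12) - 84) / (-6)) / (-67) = -487 / 804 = -0.61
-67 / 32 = -2.09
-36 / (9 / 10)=-40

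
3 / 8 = 0.38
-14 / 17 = -0.82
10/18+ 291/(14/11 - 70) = -103/28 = -3.68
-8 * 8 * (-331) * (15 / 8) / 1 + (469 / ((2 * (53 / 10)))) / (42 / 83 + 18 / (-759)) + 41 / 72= 64111826411 / 1610352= 39812.31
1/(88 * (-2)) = -0.01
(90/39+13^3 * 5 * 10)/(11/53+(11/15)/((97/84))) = 36708796400/281567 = 130373.22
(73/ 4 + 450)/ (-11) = -1873/ 44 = -42.57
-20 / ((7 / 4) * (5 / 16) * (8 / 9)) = -288 / 7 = -41.14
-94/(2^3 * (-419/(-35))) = -1645/1676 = -0.98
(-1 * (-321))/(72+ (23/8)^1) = 2568/599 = 4.29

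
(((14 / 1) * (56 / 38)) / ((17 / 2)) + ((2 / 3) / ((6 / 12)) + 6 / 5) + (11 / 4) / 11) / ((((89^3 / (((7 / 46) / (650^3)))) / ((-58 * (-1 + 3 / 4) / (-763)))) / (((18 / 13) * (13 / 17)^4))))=-0.00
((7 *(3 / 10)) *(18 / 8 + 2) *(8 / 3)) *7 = 833 / 5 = 166.60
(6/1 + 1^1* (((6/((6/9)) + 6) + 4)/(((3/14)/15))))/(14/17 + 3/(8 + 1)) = 68136/59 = 1154.85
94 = 94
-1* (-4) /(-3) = -4 /3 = -1.33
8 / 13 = 0.62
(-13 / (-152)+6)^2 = 855625 / 23104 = 37.03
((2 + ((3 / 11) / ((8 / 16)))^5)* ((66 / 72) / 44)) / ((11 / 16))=329878 / 5314683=0.06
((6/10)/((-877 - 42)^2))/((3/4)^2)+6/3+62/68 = 1254173629/430726110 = 2.91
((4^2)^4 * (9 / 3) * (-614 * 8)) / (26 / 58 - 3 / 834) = -2595261251584 / 1195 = -2171766737.73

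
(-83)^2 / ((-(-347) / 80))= 551120 / 347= 1588.24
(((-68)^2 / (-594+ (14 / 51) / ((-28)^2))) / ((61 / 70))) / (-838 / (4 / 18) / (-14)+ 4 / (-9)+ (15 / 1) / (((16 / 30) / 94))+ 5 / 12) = -14559773760 / 4747960553083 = -0.00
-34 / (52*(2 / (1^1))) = -17 / 52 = -0.33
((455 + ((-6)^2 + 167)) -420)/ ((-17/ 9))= -126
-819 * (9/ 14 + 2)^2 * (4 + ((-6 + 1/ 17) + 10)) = -21943701/ 476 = -46100.21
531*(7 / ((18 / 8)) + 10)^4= 11438788784 / 729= 15691068.29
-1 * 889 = -889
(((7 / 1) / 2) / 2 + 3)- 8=-13 / 4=-3.25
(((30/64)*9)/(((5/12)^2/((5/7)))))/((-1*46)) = -243/644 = -0.38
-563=-563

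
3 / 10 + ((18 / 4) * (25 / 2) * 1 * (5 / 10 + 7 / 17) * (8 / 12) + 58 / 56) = 42277 / 1190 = 35.53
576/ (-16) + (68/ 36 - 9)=-388/ 9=-43.11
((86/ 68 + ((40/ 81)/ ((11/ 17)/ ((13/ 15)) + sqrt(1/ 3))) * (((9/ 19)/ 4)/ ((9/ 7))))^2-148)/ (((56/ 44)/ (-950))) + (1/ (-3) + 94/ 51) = 534006363444125 * sqrt(3)/ 3733092280539 + 1410707451295799176729/ 12946364028909252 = 109213.30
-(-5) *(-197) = -985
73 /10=7.30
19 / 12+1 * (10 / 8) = 17 / 6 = 2.83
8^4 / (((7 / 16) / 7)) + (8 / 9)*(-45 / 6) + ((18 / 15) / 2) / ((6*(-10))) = 19658797 / 300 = 65529.32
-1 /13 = -0.08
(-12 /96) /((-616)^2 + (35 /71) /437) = -31027 /94187050776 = -0.00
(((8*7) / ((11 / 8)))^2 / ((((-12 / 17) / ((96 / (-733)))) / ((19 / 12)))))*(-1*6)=-259309568 / 88693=-2923.68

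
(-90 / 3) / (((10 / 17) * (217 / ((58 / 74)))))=-1479 / 8029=-0.18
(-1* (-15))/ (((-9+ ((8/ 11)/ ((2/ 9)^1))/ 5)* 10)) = -55/ 306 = -0.18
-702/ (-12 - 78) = 39/ 5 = 7.80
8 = 8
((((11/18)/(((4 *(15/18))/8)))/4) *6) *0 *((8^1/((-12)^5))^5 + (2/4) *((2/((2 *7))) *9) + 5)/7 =0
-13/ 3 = -4.33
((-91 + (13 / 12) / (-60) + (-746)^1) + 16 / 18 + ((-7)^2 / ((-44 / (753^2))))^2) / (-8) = -1447349235340753 / 29040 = -49839849701.82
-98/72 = -49/36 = -1.36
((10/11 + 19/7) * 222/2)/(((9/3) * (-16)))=-10323/1232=-8.38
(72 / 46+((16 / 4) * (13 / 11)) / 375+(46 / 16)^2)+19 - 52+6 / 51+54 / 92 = -2317579877 / 103224000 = -22.45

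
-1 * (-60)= 60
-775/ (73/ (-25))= 19375/ 73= 265.41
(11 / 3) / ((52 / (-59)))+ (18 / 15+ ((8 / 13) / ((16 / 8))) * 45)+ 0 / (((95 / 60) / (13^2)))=8491 / 780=10.89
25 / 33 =0.76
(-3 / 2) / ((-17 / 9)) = 27 / 34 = 0.79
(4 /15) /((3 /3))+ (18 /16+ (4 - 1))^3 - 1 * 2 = 525743 /7680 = 68.46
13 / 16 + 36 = 36.81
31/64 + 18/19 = 1741/1216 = 1.43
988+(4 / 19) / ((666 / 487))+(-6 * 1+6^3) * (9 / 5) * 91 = 35386.15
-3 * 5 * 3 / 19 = -45 / 19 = -2.37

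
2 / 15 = 0.13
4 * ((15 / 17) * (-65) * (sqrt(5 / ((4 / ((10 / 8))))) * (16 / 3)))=-26000 / 17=-1529.41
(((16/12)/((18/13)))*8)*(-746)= -155168/27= -5746.96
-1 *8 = -8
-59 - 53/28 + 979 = 25707/28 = 918.11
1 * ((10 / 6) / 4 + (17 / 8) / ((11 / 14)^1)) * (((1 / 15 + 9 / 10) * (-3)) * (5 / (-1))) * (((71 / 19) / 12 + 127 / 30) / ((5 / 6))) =468959 / 1900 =246.82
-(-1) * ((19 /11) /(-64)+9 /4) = 1565 /704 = 2.22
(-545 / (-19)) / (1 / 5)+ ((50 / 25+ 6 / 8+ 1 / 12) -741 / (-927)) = 147.05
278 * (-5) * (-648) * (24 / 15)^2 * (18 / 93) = 69175296 / 155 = 446292.23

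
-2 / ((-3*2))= 1 / 3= 0.33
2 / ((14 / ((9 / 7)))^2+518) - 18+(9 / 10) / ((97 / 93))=-428478993 / 25007570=-17.13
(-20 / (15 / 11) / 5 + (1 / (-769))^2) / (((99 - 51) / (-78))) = 338258297 / 70963320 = 4.77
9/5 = 1.80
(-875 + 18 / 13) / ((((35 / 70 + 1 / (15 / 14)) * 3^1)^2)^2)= -113570000 / 44444413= -2.56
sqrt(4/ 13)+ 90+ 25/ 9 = 2 * sqrt(13)/ 13+ 835/ 9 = 93.33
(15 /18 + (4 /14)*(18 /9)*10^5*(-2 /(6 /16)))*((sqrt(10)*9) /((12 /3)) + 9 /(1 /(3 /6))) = -38399895*sqrt(10) /56-38399895 /28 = -3539837.86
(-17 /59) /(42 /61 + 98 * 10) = -1037 /3529498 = -0.00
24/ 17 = 1.41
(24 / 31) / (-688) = -3 / 2666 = -0.00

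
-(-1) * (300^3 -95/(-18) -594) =485989403/18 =26999411.28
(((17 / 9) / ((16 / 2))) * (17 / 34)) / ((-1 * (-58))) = 17 / 8352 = 0.00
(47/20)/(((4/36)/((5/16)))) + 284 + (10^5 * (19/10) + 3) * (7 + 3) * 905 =110049756199/64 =1719527440.61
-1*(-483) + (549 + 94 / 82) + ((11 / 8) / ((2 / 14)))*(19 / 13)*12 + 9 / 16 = 10255061 / 8528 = 1202.52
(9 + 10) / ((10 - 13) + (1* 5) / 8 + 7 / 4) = -152 / 5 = -30.40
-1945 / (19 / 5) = -9725 / 19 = -511.84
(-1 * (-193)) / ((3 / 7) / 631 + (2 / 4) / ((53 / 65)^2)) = 4789238258 / 18678679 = 256.40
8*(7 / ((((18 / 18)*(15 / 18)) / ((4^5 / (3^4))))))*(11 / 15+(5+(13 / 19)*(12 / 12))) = 209764352 / 38475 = 5451.96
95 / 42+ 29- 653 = -26113 / 42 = -621.74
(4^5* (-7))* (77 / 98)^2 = -30976 / 7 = -4425.14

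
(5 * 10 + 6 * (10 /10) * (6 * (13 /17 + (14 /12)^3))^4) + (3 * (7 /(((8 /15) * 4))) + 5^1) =5571499419391141 /23380534656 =238296.49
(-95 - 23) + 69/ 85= -9961/ 85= -117.19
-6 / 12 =-1 / 2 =-0.50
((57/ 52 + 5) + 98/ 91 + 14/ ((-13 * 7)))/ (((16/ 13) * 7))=365/ 448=0.81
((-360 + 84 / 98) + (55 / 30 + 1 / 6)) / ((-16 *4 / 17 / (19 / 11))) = 201875 / 1232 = 163.86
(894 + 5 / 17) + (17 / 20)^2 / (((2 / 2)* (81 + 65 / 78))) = 1492949339 / 1669400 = 894.30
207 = 207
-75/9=-25/3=-8.33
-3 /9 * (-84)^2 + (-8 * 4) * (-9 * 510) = 144528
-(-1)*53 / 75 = 53 / 75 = 0.71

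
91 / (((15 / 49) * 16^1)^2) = 218491 / 57600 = 3.79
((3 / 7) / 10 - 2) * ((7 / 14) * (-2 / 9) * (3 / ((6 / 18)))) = 137 / 70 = 1.96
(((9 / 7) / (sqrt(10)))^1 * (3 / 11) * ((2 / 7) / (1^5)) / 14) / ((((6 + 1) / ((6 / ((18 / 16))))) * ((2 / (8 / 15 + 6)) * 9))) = 8 * sqrt(10) / 40425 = 0.00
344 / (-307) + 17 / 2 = 4531 / 614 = 7.38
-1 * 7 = -7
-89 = -89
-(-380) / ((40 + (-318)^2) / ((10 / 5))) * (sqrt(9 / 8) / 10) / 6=19 * sqrt(2) / 202328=0.00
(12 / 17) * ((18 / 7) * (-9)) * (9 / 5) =-17496 / 595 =-29.41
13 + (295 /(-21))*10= -2677 /21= -127.48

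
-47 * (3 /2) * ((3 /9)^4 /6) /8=-47 /2592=-0.02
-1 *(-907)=907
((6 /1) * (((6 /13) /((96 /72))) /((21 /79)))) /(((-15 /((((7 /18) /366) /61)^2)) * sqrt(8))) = -553 * sqrt(2) /13996483750080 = -0.00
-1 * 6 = -6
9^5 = 59049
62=62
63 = 63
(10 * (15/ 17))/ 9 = 0.98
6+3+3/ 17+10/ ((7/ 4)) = 1772/ 119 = 14.89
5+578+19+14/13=7840/13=603.08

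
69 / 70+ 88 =6229 / 70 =88.99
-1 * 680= -680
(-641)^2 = 410881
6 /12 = 1 /2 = 0.50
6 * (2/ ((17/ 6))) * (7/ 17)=504/ 289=1.74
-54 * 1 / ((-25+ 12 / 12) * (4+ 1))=9 / 20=0.45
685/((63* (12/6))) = 685/126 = 5.44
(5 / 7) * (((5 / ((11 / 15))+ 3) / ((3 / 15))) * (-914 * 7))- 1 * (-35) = -2467415 / 11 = -224310.45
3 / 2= 1.50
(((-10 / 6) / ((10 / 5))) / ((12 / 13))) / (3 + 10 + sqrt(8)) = -845 / 11592 + 65*sqrt(2) / 5796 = -0.06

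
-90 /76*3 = -135 /38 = -3.55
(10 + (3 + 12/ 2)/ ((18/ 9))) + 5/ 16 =237/ 16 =14.81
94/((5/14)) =1316/5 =263.20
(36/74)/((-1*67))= -18/2479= -0.01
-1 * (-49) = 49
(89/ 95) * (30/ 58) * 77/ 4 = 20559/ 2204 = 9.33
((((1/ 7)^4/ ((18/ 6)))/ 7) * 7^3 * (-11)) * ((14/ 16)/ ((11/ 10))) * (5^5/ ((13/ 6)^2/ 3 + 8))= -140625/ 7231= -19.45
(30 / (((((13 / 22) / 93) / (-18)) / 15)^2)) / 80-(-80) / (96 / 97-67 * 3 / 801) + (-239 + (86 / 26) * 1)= 2189540811736774 / 3233477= 677147482.95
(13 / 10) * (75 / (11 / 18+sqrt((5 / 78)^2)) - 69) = 21606 / 395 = 54.70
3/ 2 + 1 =5/ 2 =2.50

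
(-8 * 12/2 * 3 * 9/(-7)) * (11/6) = 2376/7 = 339.43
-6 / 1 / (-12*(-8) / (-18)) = 9 / 8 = 1.12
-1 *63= -63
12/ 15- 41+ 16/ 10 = -193/ 5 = -38.60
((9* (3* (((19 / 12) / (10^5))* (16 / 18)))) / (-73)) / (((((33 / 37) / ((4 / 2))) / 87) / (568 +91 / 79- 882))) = 100772941 / 317185000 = 0.32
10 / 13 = 0.77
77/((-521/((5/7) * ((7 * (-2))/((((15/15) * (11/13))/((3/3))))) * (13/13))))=910/521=1.75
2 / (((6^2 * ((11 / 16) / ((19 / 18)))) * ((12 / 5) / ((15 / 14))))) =475 / 12474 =0.04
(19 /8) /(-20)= -19 /160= -0.12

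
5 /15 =1 /3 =0.33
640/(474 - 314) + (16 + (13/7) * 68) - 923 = -5437/7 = -776.71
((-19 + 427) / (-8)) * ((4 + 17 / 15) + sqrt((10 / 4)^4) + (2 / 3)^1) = -12291 / 20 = -614.55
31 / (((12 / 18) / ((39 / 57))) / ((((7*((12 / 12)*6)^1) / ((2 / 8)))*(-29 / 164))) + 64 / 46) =16934463 / 742115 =22.82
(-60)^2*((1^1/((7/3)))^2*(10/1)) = 324000/49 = 6612.24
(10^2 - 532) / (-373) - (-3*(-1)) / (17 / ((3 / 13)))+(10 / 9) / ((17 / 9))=140605 / 82433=1.71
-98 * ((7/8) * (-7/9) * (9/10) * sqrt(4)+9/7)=-119/20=-5.95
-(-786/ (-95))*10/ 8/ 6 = -131/ 76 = -1.72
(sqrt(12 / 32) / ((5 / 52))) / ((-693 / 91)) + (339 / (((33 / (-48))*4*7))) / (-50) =678 / 1925 - 169*sqrt(6) / 495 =-0.48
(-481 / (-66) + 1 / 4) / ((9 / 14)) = 6965 / 594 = 11.73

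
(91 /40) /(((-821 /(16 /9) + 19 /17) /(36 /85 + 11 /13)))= -19642 /3132725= -0.01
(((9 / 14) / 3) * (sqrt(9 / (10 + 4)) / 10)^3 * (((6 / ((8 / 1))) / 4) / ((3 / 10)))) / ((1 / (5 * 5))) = 81 * sqrt(14) / 175616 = 0.00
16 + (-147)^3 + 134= -3176373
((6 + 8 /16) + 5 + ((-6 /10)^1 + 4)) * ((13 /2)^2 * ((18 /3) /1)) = 75543 /20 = 3777.15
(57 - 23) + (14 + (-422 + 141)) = -233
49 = 49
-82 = -82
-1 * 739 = -739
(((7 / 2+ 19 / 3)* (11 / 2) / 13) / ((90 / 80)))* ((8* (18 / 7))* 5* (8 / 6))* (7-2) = 2535.78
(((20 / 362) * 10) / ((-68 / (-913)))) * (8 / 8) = 22825 / 3077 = 7.42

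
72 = 72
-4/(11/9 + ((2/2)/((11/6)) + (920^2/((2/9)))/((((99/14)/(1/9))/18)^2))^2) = -4743684/110084201972336695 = -0.00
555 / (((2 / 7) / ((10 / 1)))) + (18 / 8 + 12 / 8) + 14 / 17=19429.57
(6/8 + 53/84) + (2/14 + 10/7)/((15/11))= 38/15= 2.53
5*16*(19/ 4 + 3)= 620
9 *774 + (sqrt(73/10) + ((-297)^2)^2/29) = sqrt(730)/10 + 7781029695/29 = 268311371.49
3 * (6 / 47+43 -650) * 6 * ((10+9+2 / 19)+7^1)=-254653344 / 893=-285166.12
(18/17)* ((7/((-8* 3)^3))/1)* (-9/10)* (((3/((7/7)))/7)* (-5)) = -9/8704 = -0.00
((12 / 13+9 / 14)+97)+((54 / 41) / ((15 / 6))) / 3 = 3684047 / 37310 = 98.74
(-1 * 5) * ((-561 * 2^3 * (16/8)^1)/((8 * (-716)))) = -2805/358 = -7.84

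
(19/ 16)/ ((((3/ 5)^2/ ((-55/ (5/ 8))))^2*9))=5747500/ 729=7884.09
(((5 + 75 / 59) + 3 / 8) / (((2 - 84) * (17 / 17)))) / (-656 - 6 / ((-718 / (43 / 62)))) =34911673 / 282560854888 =0.00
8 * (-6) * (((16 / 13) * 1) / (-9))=256 / 39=6.56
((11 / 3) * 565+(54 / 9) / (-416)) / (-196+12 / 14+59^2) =9048977 / 14352624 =0.63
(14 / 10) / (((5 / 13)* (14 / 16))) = 104 / 25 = 4.16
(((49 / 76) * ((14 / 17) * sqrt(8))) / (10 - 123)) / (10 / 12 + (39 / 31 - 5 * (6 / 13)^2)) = -10781862 * sqrt(2) / 1177494239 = -0.01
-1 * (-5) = 5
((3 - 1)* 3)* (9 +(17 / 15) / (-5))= 1316 / 25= 52.64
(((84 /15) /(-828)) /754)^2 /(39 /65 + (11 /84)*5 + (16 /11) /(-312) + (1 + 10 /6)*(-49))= -3773 /6068816287708005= -0.00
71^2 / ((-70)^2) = 1.03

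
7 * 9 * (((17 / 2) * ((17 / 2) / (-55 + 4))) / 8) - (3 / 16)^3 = -45723 / 4096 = -11.16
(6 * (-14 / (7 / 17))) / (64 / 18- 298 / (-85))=-78030 / 2701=-28.89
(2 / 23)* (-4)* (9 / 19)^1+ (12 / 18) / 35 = -6686 / 45885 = -0.15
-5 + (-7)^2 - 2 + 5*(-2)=32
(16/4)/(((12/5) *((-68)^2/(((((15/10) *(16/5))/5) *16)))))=0.01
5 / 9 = 0.56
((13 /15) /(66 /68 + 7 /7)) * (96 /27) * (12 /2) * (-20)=-113152 /603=-187.65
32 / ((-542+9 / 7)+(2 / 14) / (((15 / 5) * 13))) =-4368 / 73807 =-0.06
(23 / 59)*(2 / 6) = 23 / 177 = 0.13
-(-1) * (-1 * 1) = -1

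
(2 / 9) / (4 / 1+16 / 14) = 0.04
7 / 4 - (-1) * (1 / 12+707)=4253 / 6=708.83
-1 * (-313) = 313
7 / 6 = 1.17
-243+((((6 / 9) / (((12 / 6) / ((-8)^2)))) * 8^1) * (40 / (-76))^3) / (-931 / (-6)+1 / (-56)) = -8694434381 / 35755967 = -243.16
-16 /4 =-4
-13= -13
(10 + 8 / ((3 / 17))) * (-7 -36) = -7138 / 3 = -2379.33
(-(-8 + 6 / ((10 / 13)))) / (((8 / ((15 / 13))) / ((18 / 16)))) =27 / 832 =0.03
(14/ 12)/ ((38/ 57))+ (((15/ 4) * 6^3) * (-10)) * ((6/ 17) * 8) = -1555081/ 68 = -22868.84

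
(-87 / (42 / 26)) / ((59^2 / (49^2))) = -129311 / 3481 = -37.15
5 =5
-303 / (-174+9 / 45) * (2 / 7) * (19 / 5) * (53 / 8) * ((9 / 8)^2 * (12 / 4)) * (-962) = -35663457843 / 778624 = -45803.18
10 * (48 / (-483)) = -160 / 161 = -0.99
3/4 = 0.75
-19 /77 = -0.25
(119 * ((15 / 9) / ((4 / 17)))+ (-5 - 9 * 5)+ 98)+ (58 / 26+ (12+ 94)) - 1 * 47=148535 / 156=952.15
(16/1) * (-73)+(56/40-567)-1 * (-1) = -8663/5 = -1732.60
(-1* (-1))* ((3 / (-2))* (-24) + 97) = 133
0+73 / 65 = 73 / 65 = 1.12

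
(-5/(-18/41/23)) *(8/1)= 18860/9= 2095.56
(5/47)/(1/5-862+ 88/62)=-775/6267873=-0.00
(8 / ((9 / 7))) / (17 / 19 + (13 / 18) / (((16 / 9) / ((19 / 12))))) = 19456 / 4809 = 4.05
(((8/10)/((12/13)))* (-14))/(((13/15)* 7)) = -2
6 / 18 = 0.33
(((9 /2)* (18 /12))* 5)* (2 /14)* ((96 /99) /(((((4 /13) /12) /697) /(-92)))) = -900300960 /77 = -11692220.26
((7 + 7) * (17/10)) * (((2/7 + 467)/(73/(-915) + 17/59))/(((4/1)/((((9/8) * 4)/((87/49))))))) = 33821.01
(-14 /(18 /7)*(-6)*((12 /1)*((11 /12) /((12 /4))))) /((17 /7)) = 7546 /153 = 49.32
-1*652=-652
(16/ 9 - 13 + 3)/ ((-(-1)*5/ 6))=-148/ 15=-9.87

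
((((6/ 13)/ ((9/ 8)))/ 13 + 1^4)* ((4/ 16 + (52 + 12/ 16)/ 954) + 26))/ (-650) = -52499263/ 1257562800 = -0.04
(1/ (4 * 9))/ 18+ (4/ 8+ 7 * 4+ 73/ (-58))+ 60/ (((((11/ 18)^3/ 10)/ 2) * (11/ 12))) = 1585662638909/ 275133672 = 5763.24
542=542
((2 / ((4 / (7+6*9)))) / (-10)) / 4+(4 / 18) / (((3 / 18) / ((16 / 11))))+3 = 11027 / 2640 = 4.18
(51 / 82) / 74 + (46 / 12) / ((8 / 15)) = 174659 / 24272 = 7.20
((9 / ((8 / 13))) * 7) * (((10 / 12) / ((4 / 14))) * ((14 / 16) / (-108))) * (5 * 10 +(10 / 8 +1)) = -4659655 / 36864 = -126.40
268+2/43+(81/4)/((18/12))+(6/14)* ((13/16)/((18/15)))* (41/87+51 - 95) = 32192401/119712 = 268.92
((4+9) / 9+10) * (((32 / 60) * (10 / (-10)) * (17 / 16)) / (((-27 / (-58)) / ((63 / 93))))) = -355453 / 37665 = -9.44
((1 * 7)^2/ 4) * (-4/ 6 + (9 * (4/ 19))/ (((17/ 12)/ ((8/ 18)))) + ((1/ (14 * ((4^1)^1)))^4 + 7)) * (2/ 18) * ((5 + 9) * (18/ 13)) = 5078382509/ 27783168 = 182.79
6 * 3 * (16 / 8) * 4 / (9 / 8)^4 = 65536 / 729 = 89.90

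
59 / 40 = 1.48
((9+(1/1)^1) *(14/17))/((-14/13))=-130/17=-7.65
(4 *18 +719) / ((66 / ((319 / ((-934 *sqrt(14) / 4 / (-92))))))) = 150742 *sqrt(14) / 1401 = 402.59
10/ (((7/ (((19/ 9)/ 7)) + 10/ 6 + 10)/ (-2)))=-285/ 497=-0.57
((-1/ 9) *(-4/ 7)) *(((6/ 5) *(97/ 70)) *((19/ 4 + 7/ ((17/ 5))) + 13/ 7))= 5335/ 5831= 0.91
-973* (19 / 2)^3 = -6673807 / 8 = -834225.88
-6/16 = -0.38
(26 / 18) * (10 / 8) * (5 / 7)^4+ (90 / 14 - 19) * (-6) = 6560369 / 86436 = 75.90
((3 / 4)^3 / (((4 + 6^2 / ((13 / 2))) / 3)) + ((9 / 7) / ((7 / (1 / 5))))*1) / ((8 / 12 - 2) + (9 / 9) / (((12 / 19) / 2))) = 988227 / 10693760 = 0.09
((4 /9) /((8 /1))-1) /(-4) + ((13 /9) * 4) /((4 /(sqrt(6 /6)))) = 121 /72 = 1.68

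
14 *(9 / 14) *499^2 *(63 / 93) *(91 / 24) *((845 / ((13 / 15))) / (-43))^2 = 1357038798058125 / 458552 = 2959400020.19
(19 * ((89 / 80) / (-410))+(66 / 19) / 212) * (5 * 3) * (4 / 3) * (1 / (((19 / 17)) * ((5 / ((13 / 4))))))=-256721777 / 627562400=-0.41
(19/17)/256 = 19/4352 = 0.00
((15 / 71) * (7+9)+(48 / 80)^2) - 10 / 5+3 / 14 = 48571 / 24850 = 1.95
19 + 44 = 63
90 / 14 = 45 / 7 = 6.43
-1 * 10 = -10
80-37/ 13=1003/ 13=77.15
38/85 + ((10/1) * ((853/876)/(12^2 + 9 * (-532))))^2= 157224604414117/351683156600640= 0.45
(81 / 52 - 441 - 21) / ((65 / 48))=-287316 / 845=-340.02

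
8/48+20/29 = 149/174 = 0.86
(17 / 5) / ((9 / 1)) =17 / 45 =0.38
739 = 739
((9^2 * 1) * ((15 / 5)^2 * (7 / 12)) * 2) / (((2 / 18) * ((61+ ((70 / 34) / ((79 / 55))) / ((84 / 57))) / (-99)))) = -4070877426 / 332917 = -12227.90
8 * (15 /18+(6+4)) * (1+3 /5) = 416 /3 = 138.67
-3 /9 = -1 /3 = -0.33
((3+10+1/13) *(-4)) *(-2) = 1360/13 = 104.62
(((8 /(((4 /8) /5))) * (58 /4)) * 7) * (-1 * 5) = -40600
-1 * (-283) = 283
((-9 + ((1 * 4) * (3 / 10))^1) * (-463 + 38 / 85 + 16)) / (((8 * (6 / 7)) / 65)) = 44903131 / 1360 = 33017.01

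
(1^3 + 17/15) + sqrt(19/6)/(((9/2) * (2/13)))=32/15 + 13 * sqrt(114)/54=4.70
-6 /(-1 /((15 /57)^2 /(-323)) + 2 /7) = -1050 /816271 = -0.00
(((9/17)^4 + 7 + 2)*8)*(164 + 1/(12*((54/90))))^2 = 1470848337125/751689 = 1956724.57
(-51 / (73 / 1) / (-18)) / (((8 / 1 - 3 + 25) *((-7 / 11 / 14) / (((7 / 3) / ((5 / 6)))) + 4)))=1309 / 4030695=0.00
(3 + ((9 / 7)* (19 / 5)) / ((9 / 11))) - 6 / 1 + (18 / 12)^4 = 4499 / 560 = 8.03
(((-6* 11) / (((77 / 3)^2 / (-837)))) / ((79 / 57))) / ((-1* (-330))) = 429381 / 2341955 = 0.18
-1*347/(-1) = 347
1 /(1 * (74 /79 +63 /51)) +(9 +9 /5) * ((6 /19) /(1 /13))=12413989 /277115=44.80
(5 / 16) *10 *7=175 / 8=21.88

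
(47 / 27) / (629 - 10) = 47 / 16713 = 0.00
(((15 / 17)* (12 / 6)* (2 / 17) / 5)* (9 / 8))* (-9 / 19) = -243 / 10982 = -0.02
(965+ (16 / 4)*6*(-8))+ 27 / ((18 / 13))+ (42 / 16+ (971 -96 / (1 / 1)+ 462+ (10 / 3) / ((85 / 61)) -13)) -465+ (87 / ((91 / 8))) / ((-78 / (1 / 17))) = 799538413 / 482664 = 1656.51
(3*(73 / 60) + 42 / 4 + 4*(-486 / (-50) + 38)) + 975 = 1180.03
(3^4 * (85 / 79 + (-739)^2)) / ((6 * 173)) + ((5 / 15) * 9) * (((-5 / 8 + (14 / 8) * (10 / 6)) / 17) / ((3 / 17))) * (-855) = 4445283327 / 109336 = 40657.09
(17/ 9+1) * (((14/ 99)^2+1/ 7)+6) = 10993190/ 617463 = 17.80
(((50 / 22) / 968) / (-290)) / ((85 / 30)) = -15 / 5249464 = -0.00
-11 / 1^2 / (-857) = 11 / 857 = 0.01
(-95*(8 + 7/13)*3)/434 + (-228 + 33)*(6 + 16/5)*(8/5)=-2876.01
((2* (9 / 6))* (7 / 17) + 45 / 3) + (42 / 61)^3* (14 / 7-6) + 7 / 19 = 1121577407 / 73314863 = 15.30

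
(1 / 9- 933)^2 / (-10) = -35246408 / 405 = -87028.17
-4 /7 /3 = -4 /21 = -0.19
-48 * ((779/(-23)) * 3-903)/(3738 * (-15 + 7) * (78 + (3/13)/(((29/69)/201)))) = -2903654/339181759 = -0.01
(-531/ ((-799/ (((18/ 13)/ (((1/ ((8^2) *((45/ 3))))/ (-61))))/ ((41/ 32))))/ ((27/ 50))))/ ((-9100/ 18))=217617767424/ 4844237125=44.92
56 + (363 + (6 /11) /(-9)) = 13825 /33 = 418.94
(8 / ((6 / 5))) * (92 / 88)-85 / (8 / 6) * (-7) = 59825 / 132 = 453.22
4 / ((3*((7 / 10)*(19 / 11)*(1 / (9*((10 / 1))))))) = 13200 / 133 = 99.25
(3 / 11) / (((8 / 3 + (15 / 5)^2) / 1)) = 9 / 385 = 0.02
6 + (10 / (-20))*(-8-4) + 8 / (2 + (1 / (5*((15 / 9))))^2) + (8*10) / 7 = 27.40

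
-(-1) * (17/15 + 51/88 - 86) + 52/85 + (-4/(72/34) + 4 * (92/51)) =-1054885/13464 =-78.35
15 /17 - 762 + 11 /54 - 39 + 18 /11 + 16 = -7899439 /10098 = -782.28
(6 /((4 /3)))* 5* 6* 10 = 1350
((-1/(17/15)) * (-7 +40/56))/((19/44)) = 29040/2261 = 12.84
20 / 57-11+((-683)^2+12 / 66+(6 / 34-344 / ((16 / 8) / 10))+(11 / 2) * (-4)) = 4953628583 / 10659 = 464736.71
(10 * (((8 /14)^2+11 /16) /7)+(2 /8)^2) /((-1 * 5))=-8293 /27440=-0.30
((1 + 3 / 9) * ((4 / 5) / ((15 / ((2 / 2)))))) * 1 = 0.07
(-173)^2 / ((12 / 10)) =149645 / 6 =24940.83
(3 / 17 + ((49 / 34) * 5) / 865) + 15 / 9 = 32671 / 17646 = 1.85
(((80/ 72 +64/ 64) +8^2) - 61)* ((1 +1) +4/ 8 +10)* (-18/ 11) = -1150/ 11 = -104.55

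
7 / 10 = 0.70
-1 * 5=-5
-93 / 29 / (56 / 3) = -279 / 1624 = -0.17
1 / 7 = 0.14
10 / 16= 5 / 8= 0.62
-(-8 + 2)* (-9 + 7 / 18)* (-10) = 1550 / 3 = 516.67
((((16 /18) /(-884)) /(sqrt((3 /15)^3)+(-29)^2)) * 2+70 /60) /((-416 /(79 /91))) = -8103633253559 /3328445959046208 - 395 * sqrt(5) /1664222979523104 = -0.00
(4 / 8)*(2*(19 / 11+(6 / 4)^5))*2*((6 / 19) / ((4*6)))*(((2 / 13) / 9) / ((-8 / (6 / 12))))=-0.00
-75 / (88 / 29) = -2175 / 88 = -24.72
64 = 64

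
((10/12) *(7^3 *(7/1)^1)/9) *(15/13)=60025/234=256.52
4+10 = 14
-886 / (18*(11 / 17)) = -7531 / 99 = -76.07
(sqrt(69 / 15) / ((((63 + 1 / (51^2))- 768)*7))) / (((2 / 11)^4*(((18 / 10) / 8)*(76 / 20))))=-21156245*sqrt(115) / 487765264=-0.47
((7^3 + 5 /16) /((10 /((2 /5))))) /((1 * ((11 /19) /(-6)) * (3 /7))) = -730569 /2200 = -332.08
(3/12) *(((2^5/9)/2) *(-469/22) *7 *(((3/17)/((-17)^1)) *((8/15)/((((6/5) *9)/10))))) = 262640/772497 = 0.34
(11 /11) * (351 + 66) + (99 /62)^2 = 1612749 /3844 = 419.55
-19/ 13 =-1.46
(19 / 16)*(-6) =-57 / 8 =-7.12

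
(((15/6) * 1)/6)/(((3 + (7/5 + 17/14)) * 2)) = 0.04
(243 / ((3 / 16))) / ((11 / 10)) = 12960 / 11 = 1178.18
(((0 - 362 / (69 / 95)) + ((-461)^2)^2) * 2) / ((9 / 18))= 12465588284156 / 69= 180660699770.38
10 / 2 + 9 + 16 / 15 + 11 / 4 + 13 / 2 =1459 / 60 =24.32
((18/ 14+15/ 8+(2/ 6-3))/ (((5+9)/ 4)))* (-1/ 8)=-83/ 4704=-0.02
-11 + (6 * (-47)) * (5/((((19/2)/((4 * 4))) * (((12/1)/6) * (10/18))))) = -40817/19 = -2148.26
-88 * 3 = -264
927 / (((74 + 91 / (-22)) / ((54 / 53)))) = 1101276 / 81461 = 13.52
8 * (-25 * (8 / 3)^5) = -6553600 / 243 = -26969.55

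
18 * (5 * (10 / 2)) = 450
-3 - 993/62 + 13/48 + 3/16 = -13807/744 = -18.56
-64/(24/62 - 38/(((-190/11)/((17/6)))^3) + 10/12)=-77352192000/1677761293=-46.10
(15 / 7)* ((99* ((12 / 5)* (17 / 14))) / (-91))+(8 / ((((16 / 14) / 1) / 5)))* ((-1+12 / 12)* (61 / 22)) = -30294 / 4459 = -6.79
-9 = -9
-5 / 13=-0.38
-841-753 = -1594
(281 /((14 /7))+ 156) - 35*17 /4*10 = -1191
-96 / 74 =-48 / 37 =-1.30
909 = 909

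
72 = 72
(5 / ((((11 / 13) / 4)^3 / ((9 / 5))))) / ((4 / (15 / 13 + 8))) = 2895984 / 1331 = 2175.80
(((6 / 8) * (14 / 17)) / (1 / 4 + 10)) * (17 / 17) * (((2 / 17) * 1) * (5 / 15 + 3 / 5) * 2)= 784 / 59245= 0.01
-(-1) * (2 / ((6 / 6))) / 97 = 2 / 97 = 0.02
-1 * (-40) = 40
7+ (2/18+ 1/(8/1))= 521/72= 7.24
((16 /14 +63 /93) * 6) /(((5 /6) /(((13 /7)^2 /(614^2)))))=120159 /1002149617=0.00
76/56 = 19/14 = 1.36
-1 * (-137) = 137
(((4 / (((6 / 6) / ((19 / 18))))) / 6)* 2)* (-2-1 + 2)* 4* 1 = -152 / 27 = -5.63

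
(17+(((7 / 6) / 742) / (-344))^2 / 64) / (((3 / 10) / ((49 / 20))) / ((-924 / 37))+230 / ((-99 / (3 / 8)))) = -196492879477411517 / 10126496118226944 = -19.40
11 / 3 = 3.67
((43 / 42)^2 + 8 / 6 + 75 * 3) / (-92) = -401101 / 162288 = -2.47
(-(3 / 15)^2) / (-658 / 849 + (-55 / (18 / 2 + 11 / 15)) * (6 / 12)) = 247908 / 22314025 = 0.01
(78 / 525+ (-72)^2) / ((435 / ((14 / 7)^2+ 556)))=14515616 / 2175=6673.85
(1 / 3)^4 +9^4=531442 / 81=6561.01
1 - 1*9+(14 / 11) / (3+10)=-1130 / 143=-7.90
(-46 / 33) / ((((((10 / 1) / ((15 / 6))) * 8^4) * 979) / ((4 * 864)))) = -207 / 689216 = -0.00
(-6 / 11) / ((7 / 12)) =-0.94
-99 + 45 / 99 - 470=-6254 / 11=-568.55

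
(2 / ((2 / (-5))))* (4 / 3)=-20 / 3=-6.67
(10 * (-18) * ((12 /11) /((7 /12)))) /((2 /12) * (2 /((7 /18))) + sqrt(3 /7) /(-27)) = -37791360 /96151 - 233280 * sqrt(21) /96151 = -404.16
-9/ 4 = -2.25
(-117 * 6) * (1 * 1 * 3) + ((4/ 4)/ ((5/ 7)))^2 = -52601/ 25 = -2104.04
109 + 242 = 351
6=6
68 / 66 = 34 / 33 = 1.03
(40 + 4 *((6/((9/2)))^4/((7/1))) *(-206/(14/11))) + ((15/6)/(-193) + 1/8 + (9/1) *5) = -1269758251/6128136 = -207.20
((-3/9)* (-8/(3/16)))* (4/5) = 512/45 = 11.38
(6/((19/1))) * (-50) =-15.79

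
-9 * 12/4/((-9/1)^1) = 3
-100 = -100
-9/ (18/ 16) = -8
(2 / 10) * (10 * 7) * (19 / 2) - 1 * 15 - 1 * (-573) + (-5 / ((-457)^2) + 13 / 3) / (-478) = 103472252992 / 149744733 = 690.99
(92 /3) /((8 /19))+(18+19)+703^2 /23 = 2980411 /138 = 21597.18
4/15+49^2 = 36019/15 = 2401.27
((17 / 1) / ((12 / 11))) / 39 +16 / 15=1.47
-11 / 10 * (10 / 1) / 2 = -11 / 2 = -5.50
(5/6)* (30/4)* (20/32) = 125/32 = 3.91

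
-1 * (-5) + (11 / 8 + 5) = 91 / 8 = 11.38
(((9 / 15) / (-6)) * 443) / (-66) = 0.67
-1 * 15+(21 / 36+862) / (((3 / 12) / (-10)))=-34518.33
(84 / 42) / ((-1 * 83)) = -2 / 83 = -0.02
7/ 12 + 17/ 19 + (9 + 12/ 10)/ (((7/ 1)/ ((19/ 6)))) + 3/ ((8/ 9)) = 151099/ 15960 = 9.47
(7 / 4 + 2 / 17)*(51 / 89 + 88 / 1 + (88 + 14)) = 2154047 / 6052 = 355.92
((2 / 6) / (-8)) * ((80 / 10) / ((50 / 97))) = -97 / 150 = -0.65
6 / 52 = 3 / 26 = 0.12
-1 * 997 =-997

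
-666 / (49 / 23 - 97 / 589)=-338.80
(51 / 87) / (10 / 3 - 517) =-51 / 44689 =-0.00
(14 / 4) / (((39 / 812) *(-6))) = -1421 / 117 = -12.15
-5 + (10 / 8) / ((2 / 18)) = 6.25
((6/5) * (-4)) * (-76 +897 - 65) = -18144/5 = -3628.80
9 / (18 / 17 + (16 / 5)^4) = 0.08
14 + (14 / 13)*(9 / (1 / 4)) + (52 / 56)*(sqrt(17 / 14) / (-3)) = 686 / 13- 13*sqrt(238) / 588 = 52.43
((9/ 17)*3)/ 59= 27/ 1003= 0.03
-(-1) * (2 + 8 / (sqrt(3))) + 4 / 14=16 / 7 + 8 * sqrt(3) / 3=6.90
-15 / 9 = -5 / 3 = -1.67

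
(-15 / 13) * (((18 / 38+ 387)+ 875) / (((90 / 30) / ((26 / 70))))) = -23987 / 133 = -180.35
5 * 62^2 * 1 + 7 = 19227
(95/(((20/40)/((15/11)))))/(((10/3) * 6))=285/22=12.95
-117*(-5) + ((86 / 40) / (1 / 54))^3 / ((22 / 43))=67305130083 / 22000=3059324.09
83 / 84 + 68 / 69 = 1271 / 644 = 1.97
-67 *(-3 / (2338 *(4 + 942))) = 201 / 2211748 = 0.00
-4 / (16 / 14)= -7 / 2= -3.50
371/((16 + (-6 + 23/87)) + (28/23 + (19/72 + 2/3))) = 17816904/596089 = 29.89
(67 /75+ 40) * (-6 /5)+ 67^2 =554991 /125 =4439.93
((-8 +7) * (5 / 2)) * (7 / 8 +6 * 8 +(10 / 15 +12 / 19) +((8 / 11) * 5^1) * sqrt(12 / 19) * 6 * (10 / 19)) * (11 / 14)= -1258345 / 12768- 6000 * sqrt(57) / 2527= -116.48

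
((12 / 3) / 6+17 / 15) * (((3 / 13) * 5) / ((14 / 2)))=27 / 91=0.30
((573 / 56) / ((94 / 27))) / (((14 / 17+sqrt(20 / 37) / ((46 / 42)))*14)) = 5147836011 / 6776494592 -308507211*sqrt(185) / 6776494592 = 0.14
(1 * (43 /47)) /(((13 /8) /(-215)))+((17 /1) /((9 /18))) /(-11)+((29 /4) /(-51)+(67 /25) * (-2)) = -4443701381 /34277100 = -129.64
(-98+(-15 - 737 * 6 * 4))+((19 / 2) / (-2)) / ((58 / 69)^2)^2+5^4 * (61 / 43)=-32941283988769 / 1946437312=-16923.89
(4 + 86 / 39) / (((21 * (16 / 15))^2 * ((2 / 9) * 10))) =1815 / 326144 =0.01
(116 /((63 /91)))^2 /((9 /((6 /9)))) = 4548128 /2187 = 2079.62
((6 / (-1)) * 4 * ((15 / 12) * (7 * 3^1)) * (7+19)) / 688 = -4095 / 172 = -23.81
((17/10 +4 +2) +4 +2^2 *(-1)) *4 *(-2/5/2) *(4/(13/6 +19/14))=-6468/925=-6.99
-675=-675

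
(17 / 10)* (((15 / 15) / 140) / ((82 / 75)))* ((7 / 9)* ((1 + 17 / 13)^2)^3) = 258187500 / 197899169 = 1.30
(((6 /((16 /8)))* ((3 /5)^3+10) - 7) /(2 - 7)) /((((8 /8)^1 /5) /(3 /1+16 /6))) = -50252 /375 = -134.01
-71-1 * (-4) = -67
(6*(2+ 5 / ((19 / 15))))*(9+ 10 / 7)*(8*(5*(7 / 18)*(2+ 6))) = 2639680 / 57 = 46310.18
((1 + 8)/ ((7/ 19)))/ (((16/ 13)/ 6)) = 6669/ 56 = 119.09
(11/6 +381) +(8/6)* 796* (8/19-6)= -210455/38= -5538.29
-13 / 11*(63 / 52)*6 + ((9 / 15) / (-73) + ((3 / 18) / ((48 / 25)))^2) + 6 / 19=-52364179283 / 6327383040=-8.28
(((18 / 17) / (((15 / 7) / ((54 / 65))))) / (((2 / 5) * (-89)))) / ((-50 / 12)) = 6804 / 2458625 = 0.00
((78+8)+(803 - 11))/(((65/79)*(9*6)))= 34681/1755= 19.76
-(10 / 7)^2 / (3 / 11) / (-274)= 550 / 20139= 0.03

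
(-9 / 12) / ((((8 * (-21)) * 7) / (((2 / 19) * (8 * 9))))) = 9 / 1862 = 0.00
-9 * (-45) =405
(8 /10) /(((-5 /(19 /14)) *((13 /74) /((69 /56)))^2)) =-123838371 /11593400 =-10.68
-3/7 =-0.43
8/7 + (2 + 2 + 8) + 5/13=1231/91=13.53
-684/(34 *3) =-114/17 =-6.71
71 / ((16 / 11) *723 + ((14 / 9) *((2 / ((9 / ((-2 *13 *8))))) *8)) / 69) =4365009 / 64141040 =0.07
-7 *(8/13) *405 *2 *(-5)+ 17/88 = 19958621/1144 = 17446.35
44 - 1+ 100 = 143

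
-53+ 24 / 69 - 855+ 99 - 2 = -18645 / 23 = -810.65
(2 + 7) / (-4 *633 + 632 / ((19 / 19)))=-9 / 1900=-0.00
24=24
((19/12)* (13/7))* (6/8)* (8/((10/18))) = 2223/70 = 31.76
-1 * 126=-126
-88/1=-88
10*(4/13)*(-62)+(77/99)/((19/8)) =-423352/2223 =-190.44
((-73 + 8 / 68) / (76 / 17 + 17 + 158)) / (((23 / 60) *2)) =-4130 / 7797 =-0.53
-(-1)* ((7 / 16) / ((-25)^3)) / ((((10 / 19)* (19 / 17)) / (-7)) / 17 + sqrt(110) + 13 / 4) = 371853699 / 407082247437500 - 28647703* sqrt(110) / 101770561859375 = -0.00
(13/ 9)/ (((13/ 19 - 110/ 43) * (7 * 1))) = -10621/ 96453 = -0.11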